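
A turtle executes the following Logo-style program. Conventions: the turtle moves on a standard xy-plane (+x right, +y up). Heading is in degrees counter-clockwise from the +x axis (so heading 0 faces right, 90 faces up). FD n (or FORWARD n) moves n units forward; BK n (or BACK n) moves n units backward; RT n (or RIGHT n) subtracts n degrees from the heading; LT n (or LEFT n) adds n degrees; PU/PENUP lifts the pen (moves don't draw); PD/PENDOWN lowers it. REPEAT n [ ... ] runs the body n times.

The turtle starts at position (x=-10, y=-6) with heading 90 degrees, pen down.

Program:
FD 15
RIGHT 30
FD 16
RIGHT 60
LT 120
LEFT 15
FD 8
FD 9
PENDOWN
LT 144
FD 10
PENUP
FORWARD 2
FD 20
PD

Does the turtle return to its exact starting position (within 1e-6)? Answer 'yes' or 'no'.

Answer: no

Derivation:
Executing turtle program step by step:
Start: pos=(-10,-6), heading=90, pen down
FD 15: (-10,-6) -> (-10,9) [heading=90, draw]
RT 30: heading 90 -> 60
FD 16: (-10,9) -> (-2,22.856) [heading=60, draw]
RT 60: heading 60 -> 0
LT 120: heading 0 -> 120
LT 15: heading 120 -> 135
FD 8: (-2,22.856) -> (-7.657,28.513) [heading=135, draw]
FD 9: (-7.657,28.513) -> (-14.021,34.877) [heading=135, draw]
PD: pen down
LT 144: heading 135 -> 279
FD 10: (-14.021,34.877) -> (-12.456,25) [heading=279, draw]
PU: pen up
FD 2: (-12.456,25) -> (-12.144,23.025) [heading=279, move]
FD 20: (-12.144,23.025) -> (-9.015,3.271) [heading=279, move]
PD: pen down
Final: pos=(-9.015,3.271), heading=279, 5 segment(s) drawn

Start position: (-10, -6)
Final position: (-9.015, 3.271)
Distance = 9.323; >= 1e-6 -> NOT closed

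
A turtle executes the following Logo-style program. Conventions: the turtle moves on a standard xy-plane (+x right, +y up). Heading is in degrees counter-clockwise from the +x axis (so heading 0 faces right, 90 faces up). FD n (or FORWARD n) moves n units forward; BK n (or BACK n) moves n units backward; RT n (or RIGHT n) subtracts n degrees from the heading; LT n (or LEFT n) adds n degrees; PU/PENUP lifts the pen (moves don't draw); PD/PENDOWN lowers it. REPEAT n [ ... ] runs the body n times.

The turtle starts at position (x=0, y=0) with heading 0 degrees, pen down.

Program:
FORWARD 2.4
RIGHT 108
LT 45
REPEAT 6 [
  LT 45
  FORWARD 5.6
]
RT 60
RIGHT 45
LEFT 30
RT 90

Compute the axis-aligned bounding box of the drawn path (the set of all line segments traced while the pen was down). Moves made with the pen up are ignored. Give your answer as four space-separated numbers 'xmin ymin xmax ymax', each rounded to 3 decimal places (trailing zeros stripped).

Answer: 0 -1.73 14.446 12.858

Derivation:
Executing turtle program step by step:
Start: pos=(0,0), heading=0, pen down
FD 2.4: (0,0) -> (2.4,0) [heading=0, draw]
RT 108: heading 0 -> 252
LT 45: heading 252 -> 297
REPEAT 6 [
  -- iteration 1/6 --
  LT 45: heading 297 -> 342
  FD 5.6: (2.4,0) -> (7.726,-1.73) [heading=342, draw]
  -- iteration 2/6 --
  LT 45: heading 342 -> 27
  FD 5.6: (7.726,-1.73) -> (12.716,0.812) [heading=27, draw]
  -- iteration 3/6 --
  LT 45: heading 27 -> 72
  FD 5.6: (12.716,0.812) -> (14.446,6.138) [heading=72, draw]
  -- iteration 4/6 --
  LT 45: heading 72 -> 117
  FD 5.6: (14.446,6.138) -> (11.904,11.127) [heading=117, draw]
  -- iteration 5/6 --
  LT 45: heading 117 -> 162
  FD 5.6: (11.904,11.127) -> (6.578,12.858) [heading=162, draw]
  -- iteration 6/6 --
  LT 45: heading 162 -> 207
  FD 5.6: (6.578,12.858) -> (1.588,10.316) [heading=207, draw]
]
RT 60: heading 207 -> 147
RT 45: heading 147 -> 102
LT 30: heading 102 -> 132
RT 90: heading 132 -> 42
Final: pos=(1.588,10.316), heading=42, 7 segment(s) drawn

Segment endpoints: x in {0, 1.588, 2.4, 6.578, 7.726, 11.904, 12.716, 14.446}, y in {-1.73, 0, 0.812, 6.138, 10.316, 11.127, 12.858}
xmin=0, ymin=-1.73, xmax=14.446, ymax=12.858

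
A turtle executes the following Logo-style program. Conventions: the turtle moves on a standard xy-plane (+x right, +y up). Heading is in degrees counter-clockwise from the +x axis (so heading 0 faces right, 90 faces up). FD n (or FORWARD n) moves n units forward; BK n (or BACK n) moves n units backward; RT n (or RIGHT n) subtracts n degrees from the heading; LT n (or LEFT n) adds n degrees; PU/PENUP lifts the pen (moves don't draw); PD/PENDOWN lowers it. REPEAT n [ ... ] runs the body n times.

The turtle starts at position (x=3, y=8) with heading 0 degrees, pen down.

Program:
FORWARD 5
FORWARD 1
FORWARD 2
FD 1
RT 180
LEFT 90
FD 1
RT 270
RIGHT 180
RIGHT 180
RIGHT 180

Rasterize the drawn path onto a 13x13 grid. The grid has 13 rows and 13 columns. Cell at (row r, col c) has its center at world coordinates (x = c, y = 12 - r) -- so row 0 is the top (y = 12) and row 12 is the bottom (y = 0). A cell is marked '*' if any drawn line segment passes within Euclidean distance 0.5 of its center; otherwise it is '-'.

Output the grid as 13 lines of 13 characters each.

Answer: -------------
-------------
-------------
-------------
---**********
------------*
-------------
-------------
-------------
-------------
-------------
-------------
-------------

Derivation:
Segment 0: (3,8) -> (8,8)
Segment 1: (8,8) -> (9,8)
Segment 2: (9,8) -> (11,8)
Segment 3: (11,8) -> (12,8)
Segment 4: (12,8) -> (12,7)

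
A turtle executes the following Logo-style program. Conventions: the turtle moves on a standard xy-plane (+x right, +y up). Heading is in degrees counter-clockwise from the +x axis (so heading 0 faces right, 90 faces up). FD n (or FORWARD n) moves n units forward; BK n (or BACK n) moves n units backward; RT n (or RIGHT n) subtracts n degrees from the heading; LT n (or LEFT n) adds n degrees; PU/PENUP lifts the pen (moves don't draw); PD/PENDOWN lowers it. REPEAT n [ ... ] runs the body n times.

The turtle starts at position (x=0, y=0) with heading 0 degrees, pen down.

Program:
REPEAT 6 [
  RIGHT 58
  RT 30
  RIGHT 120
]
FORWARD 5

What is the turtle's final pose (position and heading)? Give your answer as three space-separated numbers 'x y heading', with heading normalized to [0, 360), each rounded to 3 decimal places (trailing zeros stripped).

Answer: -4.891 -1.04 192

Derivation:
Executing turtle program step by step:
Start: pos=(0,0), heading=0, pen down
REPEAT 6 [
  -- iteration 1/6 --
  RT 58: heading 0 -> 302
  RT 30: heading 302 -> 272
  RT 120: heading 272 -> 152
  -- iteration 2/6 --
  RT 58: heading 152 -> 94
  RT 30: heading 94 -> 64
  RT 120: heading 64 -> 304
  -- iteration 3/6 --
  RT 58: heading 304 -> 246
  RT 30: heading 246 -> 216
  RT 120: heading 216 -> 96
  -- iteration 4/6 --
  RT 58: heading 96 -> 38
  RT 30: heading 38 -> 8
  RT 120: heading 8 -> 248
  -- iteration 5/6 --
  RT 58: heading 248 -> 190
  RT 30: heading 190 -> 160
  RT 120: heading 160 -> 40
  -- iteration 6/6 --
  RT 58: heading 40 -> 342
  RT 30: heading 342 -> 312
  RT 120: heading 312 -> 192
]
FD 5: (0,0) -> (-4.891,-1.04) [heading=192, draw]
Final: pos=(-4.891,-1.04), heading=192, 1 segment(s) drawn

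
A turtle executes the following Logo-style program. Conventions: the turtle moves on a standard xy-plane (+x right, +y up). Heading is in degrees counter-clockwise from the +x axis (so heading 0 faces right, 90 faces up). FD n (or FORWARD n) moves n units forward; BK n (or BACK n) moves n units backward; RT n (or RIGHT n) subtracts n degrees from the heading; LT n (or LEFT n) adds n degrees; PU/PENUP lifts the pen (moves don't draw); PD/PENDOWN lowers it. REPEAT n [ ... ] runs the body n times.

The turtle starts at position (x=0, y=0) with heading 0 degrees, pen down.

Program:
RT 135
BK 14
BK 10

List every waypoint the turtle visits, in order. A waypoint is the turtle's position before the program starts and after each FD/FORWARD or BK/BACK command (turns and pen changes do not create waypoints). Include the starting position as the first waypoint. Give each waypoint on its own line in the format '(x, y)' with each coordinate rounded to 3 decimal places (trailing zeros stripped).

Answer: (0, 0)
(9.899, 9.899)
(16.971, 16.971)

Derivation:
Executing turtle program step by step:
Start: pos=(0,0), heading=0, pen down
RT 135: heading 0 -> 225
BK 14: (0,0) -> (9.899,9.899) [heading=225, draw]
BK 10: (9.899,9.899) -> (16.971,16.971) [heading=225, draw]
Final: pos=(16.971,16.971), heading=225, 2 segment(s) drawn
Waypoints (3 total):
(0, 0)
(9.899, 9.899)
(16.971, 16.971)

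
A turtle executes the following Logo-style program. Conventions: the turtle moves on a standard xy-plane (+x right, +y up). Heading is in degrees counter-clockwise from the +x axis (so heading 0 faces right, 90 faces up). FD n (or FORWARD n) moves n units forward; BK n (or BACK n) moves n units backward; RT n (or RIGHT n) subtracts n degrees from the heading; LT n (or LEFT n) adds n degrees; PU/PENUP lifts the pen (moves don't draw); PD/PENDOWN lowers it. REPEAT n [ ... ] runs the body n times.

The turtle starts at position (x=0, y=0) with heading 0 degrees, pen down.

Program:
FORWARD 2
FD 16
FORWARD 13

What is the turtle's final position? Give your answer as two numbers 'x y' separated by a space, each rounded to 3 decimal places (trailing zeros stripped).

Answer: 31 0

Derivation:
Executing turtle program step by step:
Start: pos=(0,0), heading=0, pen down
FD 2: (0,0) -> (2,0) [heading=0, draw]
FD 16: (2,0) -> (18,0) [heading=0, draw]
FD 13: (18,0) -> (31,0) [heading=0, draw]
Final: pos=(31,0), heading=0, 3 segment(s) drawn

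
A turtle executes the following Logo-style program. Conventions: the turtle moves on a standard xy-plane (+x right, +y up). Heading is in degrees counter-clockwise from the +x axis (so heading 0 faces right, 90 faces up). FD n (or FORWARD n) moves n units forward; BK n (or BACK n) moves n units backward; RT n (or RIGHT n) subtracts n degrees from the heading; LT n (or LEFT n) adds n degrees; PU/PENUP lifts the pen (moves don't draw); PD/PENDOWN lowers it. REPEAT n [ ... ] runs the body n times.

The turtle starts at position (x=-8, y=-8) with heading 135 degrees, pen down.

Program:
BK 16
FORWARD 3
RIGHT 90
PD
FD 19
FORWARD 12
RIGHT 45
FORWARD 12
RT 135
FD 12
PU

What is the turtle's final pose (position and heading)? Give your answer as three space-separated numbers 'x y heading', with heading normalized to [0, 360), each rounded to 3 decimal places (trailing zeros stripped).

Answer: 26.627 -3.757 225

Derivation:
Executing turtle program step by step:
Start: pos=(-8,-8), heading=135, pen down
BK 16: (-8,-8) -> (3.314,-19.314) [heading=135, draw]
FD 3: (3.314,-19.314) -> (1.192,-17.192) [heading=135, draw]
RT 90: heading 135 -> 45
PD: pen down
FD 19: (1.192,-17.192) -> (14.627,-3.757) [heading=45, draw]
FD 12: (14.627,-3.757) -> (23.113,4.728) [heading=45, draw]
RT 45: heading 45 -> 0
FD 12: (23.113,4.728) -> (35.113,4.728) [heading=0, draw]
RT 135: heading 0 -> 225
FD 12: (35.113,4.728) -> (26.627,-3.757) [heading=225, draw]
PU: pen up
Final: pos=(26.627,-3.757), heading=225, 6 segment(s) drawn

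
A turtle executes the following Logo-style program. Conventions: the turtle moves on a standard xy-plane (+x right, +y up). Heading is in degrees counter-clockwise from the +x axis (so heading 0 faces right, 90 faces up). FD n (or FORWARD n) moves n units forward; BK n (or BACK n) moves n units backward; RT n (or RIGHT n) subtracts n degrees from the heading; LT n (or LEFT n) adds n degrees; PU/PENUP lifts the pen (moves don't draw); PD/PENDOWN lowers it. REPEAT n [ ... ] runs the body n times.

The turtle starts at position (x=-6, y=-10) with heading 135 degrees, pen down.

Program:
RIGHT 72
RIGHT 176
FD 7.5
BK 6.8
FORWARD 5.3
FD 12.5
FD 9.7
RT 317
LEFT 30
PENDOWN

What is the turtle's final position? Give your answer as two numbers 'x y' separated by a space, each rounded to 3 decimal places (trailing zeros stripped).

Answer: -17.019 -35.958

Derivation:
Executing turtle program step by step:
Start: pos=(-6,-10), heading=135, pen down
RT 72: heading 135 -> 63
RT 176: heading 63 -> 247
FD 7.5: (-6,-10) -> (-8.93,-16.904) [heading=247, draw]
BK 6.8: (-8.93,-16.904) -> (-6.274,-10.644) [heading=247, draw]
FD 5.3: (-6.274,-10.644) -> (-8.344,-15.523) [heading=247, draw]
FD 12.5: (-8.344,-15.523) -> (-13.229,-27.029) [heading=247, draw]
FD 9.7: (-13.229,-27.029) -> (-17.019,-35.958) [heading=247, draw]
RT 317: heading 247 -> 290
LT 30: heading 290 -> 320
PD: pen down
Final: pos=(-17.019,-35.958), heading=320, 5 segment(s) drawn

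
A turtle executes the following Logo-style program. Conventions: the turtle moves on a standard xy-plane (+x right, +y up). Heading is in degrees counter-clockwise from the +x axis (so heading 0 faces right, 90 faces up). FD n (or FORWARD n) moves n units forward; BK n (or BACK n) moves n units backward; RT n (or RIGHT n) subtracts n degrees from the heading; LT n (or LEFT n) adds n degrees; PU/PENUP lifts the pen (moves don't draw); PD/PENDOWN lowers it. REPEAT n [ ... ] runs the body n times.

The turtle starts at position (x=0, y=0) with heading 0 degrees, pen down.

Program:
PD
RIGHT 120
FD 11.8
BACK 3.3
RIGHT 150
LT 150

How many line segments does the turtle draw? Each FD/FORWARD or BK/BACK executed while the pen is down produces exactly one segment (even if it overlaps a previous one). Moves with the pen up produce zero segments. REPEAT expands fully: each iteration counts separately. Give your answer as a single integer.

Answer: 2

Derivation:
Executing turtle program step by step:
Start: pos=(0,0), heading=0, pen down
PD: pen down
RT 120: heading 0 -> 240
FD 11.8: (0,0) -> (-5.9,-10.219) [heading=240, draw]
BK 3.3: (-5.9,-10.219) -> (-4.25,-7.361) [heading=240, draw]
RT 150: heading 240 -> 90
LT 150: heading 90 -> 240
Final: pos=(-4.25,-7.361), heading=240, 2 segment(s) drawn
Segments drawn: 2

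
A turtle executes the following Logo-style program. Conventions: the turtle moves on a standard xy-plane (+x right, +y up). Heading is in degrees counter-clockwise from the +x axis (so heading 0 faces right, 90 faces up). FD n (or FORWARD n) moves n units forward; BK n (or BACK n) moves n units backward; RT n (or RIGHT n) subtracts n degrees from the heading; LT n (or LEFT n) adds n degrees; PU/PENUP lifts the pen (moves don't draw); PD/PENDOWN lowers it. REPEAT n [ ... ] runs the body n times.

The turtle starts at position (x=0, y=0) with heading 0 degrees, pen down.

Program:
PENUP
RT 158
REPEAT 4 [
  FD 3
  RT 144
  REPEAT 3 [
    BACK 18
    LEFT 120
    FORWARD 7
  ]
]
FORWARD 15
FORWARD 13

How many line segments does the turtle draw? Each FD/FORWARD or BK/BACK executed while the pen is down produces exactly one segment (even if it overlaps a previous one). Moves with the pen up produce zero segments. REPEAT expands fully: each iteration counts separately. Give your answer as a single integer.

Answer: 0

Derivation:
Executing turtle program step by step:
Start: pos=(0,0), heading=0, pen down
PU: pen up
RT 158: heading 0 -> 202
REPEAT 4 [
  -- iteration 1/4 --
  FD 3: (0,0) -> (-2.782,-1.124) [heading=202, move]
  RT 144: heading 202 -> 58
  REPEAT 3 [
    -- iteration 1/3 --
    BK 18: (-2.782,-1.124) -> (-12.32,-16.389) [heading=58, move]
    LT 120: heading 58 -> 178
    FD 7: (-12.32,-16.389) -> (-19.316,-16.144) [heading=178, move]
    -- iteration 2/3 --
    BK 18: (-19.316,-16.144) -> (-1.327,-16.773) [heading=178, move]
    LT 120: heading 178 -> 298
    FD 7: (-1.327,-16.773) -> (1.96,-22.953) [heading=298, move]
    -- iteration 3/3 --
    BK 18: (1.96,-22.953) -> (-6.491,-7.06) [heading=298, move]
    LT 120: heading 298 -> 58
    FD 7: (-6.491,-7.06) -> (-2.782,-1.124) [heading=58, move]
  ]
  -- iteration 2/4 --
  FD 3: (-2.782,-1.124) -> (-1.192,1.42) [heading=58, move]
  RT 144: heading 58 -> 274
  REPEAT 3 [
    -- iteration 1/3 --
    BK 18: (-1.192,1.42) -> (-2.447,19.376) [heading=274, move]
    LT 120: heading 274 -> 34
    FD 7: (-2.447,19.376) -> (3.356,23.291) [heading=34, move]
    -- iteration 2/3 --
    BK 18: (3.356,23.291) -> (-11.567,13.225) [heading=34, move]
    LT 120: heading 34 -> 154
    FD 7: (-11.567,13.225) -> (-17.858,16.294) [heading=154, move]
    -- iteration 3/3 --
    BK 18: (-17.858,16.294) -> (-1.68,8.403) [heading=154, move]
    LT 120: heading 154 -> 274
    FD 7: (-1.68,8.403) -> (-1.192,1.42) [heading=274, move]
  ]
  -- iteration 3/4 --
  FD 3: (-1.192,1.42) -> (-0.983,-1.572) [heading=274, move]
  RT 144: heading 274 -> 130
  REPEAT 3 [
    -- iteration 1/3 --
    BK 18: (-0.983,-1.572) -> (10.588,-15.361) [heading=130, move]
    LT 120: heading 130 -> 250
    FD 7: (10.588,-15.361) -> (8.194,-21.939) [heading=250, move]
    -- iteration 2/3 --
    BK 18: (8.194,-21.939) -> (14.35,-5.025) [heading=250, move]
    LT 120: heading 250 -> 10
    FD 7: (14.35,-5.025) -> (21.244,-3.809) [heading=10, move]
    -- iteration 3/3 --
    BK 18: (21.244,-3.809) -> (3.517,-6.935) [heading=10, move]
    LT 120: heading 10 -> 130
    FD 7: (3.517,-6.935) -> (-0.983,-1.572) [heading=130, move]
  ]
  -- iteration 4/4 --
  FD 3: (-0.983,-1.572) -> (-2.911,0.726) [heading=130, move]
  RT 144: heading 130 -> 346
  REPEAT 3 [
    -- iteration 1/3 --
    BK 18: (-2.911,0.726) -> (-20.376,5.08) [heading=346, move]
    LT 120: heading 346 -> 106
    FD 7: (-20.376,5.08) -> (-22.306,11.809) [heading=106, move]
    -- iteration 2/3 --
    BK 18: (-22.306,11.809) -> (-17.344,-5.494) [heading=106, move]
    LT 120: heading 106 -> 226
    FD 7: (-17.344,-5.494) -> (-22.207,-10.529) [heading=226, move]
    -- iteration 3/3 --
    BK 18: (-22.207,-10.529) -> (-9.703,2.419) [heading=226, move]
    LT 120: heading 226 -> 346
    FD 7: (-9.703,2.419) -> (-2.911,0.726) [heading=346, move]
  ]
]
FD 15: (-2.911,0.726) -> (11.644,-2.903) [heading=346, move]
FD 13: (11.644,-2.903) -> (24.257,-6.048) [heading=346, move]
Final: pos=(24.257,-6.048), heading=346, 0 segment(s) drawn
Segments drawn: 0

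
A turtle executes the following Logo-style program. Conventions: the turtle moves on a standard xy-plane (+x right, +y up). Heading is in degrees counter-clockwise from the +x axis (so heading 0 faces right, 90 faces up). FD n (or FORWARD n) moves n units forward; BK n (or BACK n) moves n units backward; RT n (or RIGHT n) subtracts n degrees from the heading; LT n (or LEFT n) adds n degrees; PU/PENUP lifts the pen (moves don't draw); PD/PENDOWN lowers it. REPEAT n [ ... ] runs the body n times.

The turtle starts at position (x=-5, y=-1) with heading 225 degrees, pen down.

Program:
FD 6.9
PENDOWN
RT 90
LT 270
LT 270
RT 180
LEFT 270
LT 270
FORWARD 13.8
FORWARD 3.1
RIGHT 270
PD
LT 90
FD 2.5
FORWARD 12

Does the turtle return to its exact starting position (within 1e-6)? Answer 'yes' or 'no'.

Executing turtle program step by step:
Start: pos=(-5,-1), heading=225, pen down
FD 6.9: (-5,-1) -> (-9.879,-5.879) [heading=225, draw]
PD: pen down
RT 90: heading 225 -> 135
LT 270: heading 135 -> 45
LT 270: heading 45 -> 315
RT 180: heading 315 -> 135
LT 270: heading 135 -> 45
LT 270: heading 45 -> 315
FD 13.8: (-9.879,-5.879) -> (-0.121,-15.637) [heading=315, draw]
FD 3.1: (-0.121,-15.637) -> (2.071,-17.829) [heading=315, draw]
RT 270: heading 315 -> 45
PD: pen down
LT 90: heading 45 -> 135
FD 2.5: (2.071,-17.829) -> (0.303,-16.061) [heading=135, draw]
FD 12: (0.303,-16.061) -> (-8.182,-7.576) [heading=135, draw]
Final: pos=(-8.182,-7.576), heading=135, 5 segment(s) drawn

Start position: (-5, -1)
Final position: (-8.182, -7.576)
Distance = 7.305; >= 1e-6 -> NOT closed

Answer: no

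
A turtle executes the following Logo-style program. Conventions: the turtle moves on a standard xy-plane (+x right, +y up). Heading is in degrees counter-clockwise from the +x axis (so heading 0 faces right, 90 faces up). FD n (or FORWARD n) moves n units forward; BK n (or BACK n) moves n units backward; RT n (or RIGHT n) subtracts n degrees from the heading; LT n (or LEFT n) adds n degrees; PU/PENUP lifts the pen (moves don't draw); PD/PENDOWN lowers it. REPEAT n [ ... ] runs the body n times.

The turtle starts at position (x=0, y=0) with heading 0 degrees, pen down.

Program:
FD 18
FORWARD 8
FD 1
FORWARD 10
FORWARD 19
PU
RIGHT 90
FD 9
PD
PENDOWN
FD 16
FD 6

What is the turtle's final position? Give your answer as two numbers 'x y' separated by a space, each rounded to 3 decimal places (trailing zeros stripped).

Executing turtle program step by step:
Start: pos=(0,0), heading=0, pen down
FD 18: (0,0) -> (18,0) [heading=0, draw]
FD 8: (18,0) -> (26,0) [heading=0, draw]
FD 1: (26,0) -> (27,0) [heading=0, draw]
FD 10: (27,0) -> (37,0) [heading=0, draw]
FD 19: (37,0) -> (56,0) [heading=0, draw]
PU: pen up
RT 90: heading 0 -> 270
FD 9: (56,0) -> (56,-9) [heading=270, move]
PD: pen down
PD: pen down
FD 16: (56,-9) -> (56,-25) [heading=270, draw]
FD 6: (56,-25) -> (56,-31) [heading=270, draw]
Final: pos=(56,-31), heading=270, 7 segment(s) drawn

Answer: 56 -31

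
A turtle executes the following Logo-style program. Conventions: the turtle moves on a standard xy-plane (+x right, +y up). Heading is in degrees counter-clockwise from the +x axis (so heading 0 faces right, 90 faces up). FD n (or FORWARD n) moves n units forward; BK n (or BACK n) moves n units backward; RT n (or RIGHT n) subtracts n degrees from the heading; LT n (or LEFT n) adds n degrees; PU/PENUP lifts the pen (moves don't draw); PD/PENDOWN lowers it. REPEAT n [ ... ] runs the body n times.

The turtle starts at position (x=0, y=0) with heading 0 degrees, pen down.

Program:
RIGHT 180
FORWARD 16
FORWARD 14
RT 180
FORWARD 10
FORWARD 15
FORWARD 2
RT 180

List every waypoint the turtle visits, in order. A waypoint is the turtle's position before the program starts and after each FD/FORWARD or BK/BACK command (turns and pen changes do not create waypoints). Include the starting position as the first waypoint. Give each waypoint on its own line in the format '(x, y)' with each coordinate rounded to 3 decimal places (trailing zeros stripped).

Executing turtle program step by step:
Start: pos=(0,0), heading=0, pen down
RT 180: heading 0 -> 180
FD 16: (0,0) -> (-16,0) [heading=180, draw]
FD 14: (-16,0) -> (-30,0) [heading=180, draw]
RT 180: heading 180 -> 0
FD 10: (-30,0) -> (-20,0) [heading=0, draw]
FD 15: (-20,0) -> (-5,0) [heading=0, draw]
FD 2: (-5,0) -> (-3,0) [heading=0, draw]
RT 180: heading 0 -> 180
Final: pos=(-3,0), heading=180, 5 segment(s) drawn
Waypoints (6 total):
(0, 0)
(-16, 0)
(-30, 0)
(-20, 0)
(-5, 0)
(-3, 0)

Answer: (0, 0)
(-16, 0)
(-30, 0)
(-20, 0)
(-5, 0)
(-3, 0)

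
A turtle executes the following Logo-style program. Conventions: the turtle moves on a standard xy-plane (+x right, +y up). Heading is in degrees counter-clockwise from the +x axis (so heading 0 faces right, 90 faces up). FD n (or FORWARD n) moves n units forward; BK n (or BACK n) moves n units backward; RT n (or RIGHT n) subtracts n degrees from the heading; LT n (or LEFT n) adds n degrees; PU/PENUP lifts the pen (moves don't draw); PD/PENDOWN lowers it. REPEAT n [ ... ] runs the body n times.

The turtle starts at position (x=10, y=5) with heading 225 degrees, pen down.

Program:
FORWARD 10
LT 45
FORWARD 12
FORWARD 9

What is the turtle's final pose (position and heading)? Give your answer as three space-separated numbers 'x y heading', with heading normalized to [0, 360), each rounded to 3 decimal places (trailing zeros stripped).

Answer: 2.929 -23.071 270

Derivation:
Executing turtle program step by step:
Start: pos=(10,5), heading=225, pen down
FD 10: (10,5) -> (2.929,-2.071) [heading=225, draw]
LT 45: heading 225 -> 270
FD 12: (2.929,-2.071) -> (2.929,-14.071) [heading=270, draw]
FD 9: (2.929,-14.071) -> (2.929,-23.071) [heading=270, draw]
Final: pos=(2.929,-23.071), heading=270, 3 segment(s) drawn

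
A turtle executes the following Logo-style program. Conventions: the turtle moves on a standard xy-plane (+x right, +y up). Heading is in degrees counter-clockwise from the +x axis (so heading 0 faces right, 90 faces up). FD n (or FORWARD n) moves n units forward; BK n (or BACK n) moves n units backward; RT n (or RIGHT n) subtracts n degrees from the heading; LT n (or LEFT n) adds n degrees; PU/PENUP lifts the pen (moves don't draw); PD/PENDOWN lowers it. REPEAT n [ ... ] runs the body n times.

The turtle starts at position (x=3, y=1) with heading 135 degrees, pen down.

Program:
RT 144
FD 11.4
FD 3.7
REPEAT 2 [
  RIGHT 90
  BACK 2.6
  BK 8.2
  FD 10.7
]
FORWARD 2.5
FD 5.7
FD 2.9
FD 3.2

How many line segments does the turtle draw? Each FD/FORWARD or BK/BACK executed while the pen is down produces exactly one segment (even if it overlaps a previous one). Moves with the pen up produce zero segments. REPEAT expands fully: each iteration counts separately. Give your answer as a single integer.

Answer: 12

Derivation:
Executing turtle program step by step:
Start: pos=(3,1), heading=135, pen down
RT 144: heading 135 -> 351
FD 11.4: (3,1) -> (14.26,-0.783) [heading=351, draw]
FD 3.7: (14.26,-0.783) -> (17.914,-1.362) [heading=351, draw]
REPEAT 2 [
  -- iteration 1/2 --
  RT 90: heading 351 -> 261
  BK 2.6: (17.914,-1.362) -> (18.321,1.206) [heading=261, draw]
  BK 8.2: (18.321,1.206) -> (19.604,9.305) [heading=261, draw]
  FD 10.7: (19.604,9.305) -> (17.93,-1.263) [heading=261, draw]
  -- iteration 2/2 --
  RT 90: heading 261 -> 171
  BK 2.6: (17.93,-1.263) -> (20.498,-1.67) [heading=171, draw]
  BK 8.2: (20.498,-1.67) -> (28.597,-2.953) [heading=171, draw]
  FD 10.7: (28.597,-2.953) -> (18.029,-1.279) [heading=171, draw]
]
FD 2.5: (18.029,-1.279) -> (15.559,-0.888) [heading=171, draw]
FD 5.7: (15.559,-0.888) -> (9.929,0.004) [heading=171, draw]
FD 2.9: (9.929,0.004) -> (7.065,0.457) [heading=171, draw]
FD 3.2: (7.065,0.457) -> (3.905,0.958) [heading=171, draw]
Final: pos=(3.905,0.958), heading=171, 12 segment(s) drawn
Segments drawn: 12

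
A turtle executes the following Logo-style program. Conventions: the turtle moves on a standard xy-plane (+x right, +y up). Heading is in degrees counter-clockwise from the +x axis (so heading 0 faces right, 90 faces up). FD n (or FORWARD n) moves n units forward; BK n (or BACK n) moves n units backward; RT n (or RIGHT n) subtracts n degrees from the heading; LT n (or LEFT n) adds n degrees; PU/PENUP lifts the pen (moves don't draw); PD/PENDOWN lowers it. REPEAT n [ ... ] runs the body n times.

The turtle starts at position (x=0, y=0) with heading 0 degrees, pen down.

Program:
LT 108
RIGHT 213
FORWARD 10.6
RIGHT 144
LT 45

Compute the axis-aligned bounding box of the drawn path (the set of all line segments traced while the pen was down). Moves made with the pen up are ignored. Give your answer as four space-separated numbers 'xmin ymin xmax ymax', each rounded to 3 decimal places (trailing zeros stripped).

Executing turtle program step by step:
Start: pos=(0,0), heading=0, pen down
LT 108: heading 0 -> 108
RT 213: heading 108 -> 255
FD 10.6: (0,0) -> (-2.743,-10.239) [heading=255, draw]
RT 144: heading 255 -> 111
LT 45: heading 111 -> 156
Final: pos=(-2.743,-10.239), heading=156, 1 segment(s) drawn

Segment endpoints: x in {-2.743, 0}, y in {-10.239, 0}
xmin=-2.743, ymin=-10.239, xmax=0, ymax=0

Answer: -2.743 -10.239 0 0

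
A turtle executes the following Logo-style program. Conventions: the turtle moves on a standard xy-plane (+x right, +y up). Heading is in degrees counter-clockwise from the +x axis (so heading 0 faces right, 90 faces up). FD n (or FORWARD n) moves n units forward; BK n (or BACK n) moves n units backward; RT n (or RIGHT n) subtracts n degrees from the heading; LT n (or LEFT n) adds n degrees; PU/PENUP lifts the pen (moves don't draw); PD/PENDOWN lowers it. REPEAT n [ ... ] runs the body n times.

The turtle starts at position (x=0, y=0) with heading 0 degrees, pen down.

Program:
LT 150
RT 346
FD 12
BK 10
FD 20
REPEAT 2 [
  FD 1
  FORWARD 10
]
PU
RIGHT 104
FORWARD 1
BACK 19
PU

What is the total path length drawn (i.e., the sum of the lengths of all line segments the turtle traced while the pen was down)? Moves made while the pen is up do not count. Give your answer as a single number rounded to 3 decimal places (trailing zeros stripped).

Answer: 64

Derivation:
Executing turtle program step by step:
Start: pos=(0,0), heading=0, pen down
LT 150: heading 0 -> 150
RT 346: heading 150 -> 164
FD 12: (0,0) -> (-11.535,3.308) [heading=164, draw]
BK 10: (-11.535,3.308) -> (-1.923,0.551) [heading=164, draw]
FD 20: (-1.923,0.551) -> (-21.148,6.064) [heading=164, draw]
REPEAT 2 [
  -- iteration 1/2 --
  FD 1: (-21.148,6.064) -> (-22.109,6.34) [heading=164, draw]
  FD 10: (-22.109,6.34) -> (-31.722,9.096) [heading=164, draw]
  -- iteration 2/2 --
  FD 1: (-31.722,9.096) -> (-32.683,9.372) [heading=164, draw]
  FD 10: (-32.683,9.372) -> (-42.296,12.128) [heading=164, draw]
]
PU: pen up
RT 104: heading 164 -> 60
FD 1: (-42.296,12.128) -> (-41.796,12.994) [heading=60, move]
BK 19: (-41.796,12.994) -> (-51.296,-3.46) [heading=60, move]
PU: pen up
Final: pos=(-51.296,-3.46), heading=60, 7 segment(s) drawn

Segment lengths:
  seg 1: (0,0) -> (-11.535,3.308), length = 12
  seg 2: (-11.535,3.308) -> (-1.923,0.551), length = 10
  seg 3: (-1.923,0.551) -> (-21.148,6.064), length = 20
  seg 4: (-21.148,6.064) -> (-22.109,6.34), length = 1
  seg 5: (-22.109,6.34) -> (-31.722,9.096), length = 10
  seg 6: (-31.722,9.096) -> (-32.683,9.372), length = 1
  seg 7: (-32.683,9.372) -> (-42.296,12.128), length = 10
Total = 64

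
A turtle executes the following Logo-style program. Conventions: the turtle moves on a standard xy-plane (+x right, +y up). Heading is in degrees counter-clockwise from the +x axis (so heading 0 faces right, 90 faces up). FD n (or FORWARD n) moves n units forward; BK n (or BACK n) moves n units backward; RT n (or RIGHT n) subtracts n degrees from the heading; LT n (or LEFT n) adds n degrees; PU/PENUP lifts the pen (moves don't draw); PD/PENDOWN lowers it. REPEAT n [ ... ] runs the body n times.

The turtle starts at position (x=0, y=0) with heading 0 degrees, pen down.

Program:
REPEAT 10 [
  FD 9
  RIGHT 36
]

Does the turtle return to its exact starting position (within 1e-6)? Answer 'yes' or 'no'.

Executing turtle program step by step:
Start: pos=(0,0), heading=0, pen down
REPEAT 10 [
  -- iteration 1/10 --
  FD 9: (0,0) -> (9,0) [heading=0, draw]
  RT 36: heading 0 -> 324
  -- iteration 2/10 --
  FD 9: (9,0) -> (16.281,-5.29) [heading=324, draw]
  RT 36: heading 324 -> 288
  -- iteration 3/10 --
  FD 9: (16.281,-5.29) -> (19.062,-13.85) [heading=288, draw]
  RT 36: heading 288 -> 252
  -- iteration 4/10 --
  FD 9: (19.062,-13.85) -> (16.281,-22.409) [heading=252, draw]
  RT 36: heading 252 -> 216
  -- iteration 5/10 --
  FD 9: (16.281,-22.409) -> (9,-27.699) [heading=216, draw]
  RT 36: heading 216 -> 180
  -- iteration 6/10 --
  FD 9: (9,-27.699) -> (0,-27.699) [heading=180, draw]
  RT 36: heading 180 -> 144
  -- iteration 7/10 --
  FD 9: (0,-27.699) -> (-7.281,-22.409) [heading=144, draw]
  RT 36: heading 144 -> 108
  -- iteration 8/10 --
  FD 9: (-7.281,-22.409) -> (-10.062,-13.85) [heading=108, draw]
  RT 36: heading 108 -> 72
  -- iteration 9/10 --
  FD 9: (-10.062,-13.85) -> (-7.281,-5.29) [heading=72, draw]
  RT 36: heading 72 -> 36
  -- iteration 10/10 --
  FD 9: (-7.281,-5.29) -> (0,0) [heading=36, draw]
  RT 36: heading 36 -> 0
]
Final: pos=(0,0), heading=0, 10 segment(s) drawn

Start position: (0, 0)
Final position: (0, 0)
Distance = 0; < 1e-6 -> CLOSED

Answer: yes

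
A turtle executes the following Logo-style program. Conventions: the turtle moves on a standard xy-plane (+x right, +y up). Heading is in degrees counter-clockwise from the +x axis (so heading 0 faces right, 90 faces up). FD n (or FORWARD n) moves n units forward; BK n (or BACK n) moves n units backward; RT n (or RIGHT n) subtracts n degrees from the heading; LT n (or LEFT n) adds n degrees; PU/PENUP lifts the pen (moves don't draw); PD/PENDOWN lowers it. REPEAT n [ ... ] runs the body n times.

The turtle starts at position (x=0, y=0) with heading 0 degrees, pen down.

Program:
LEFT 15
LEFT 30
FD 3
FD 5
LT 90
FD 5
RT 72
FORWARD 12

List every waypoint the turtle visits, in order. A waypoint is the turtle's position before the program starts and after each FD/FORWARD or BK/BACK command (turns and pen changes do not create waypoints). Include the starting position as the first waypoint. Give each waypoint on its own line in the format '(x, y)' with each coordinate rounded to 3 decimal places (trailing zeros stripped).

Executing turtle program step by step:
Start: pos=(0,0), heading=0, pen down
LT 15: heading 0 -> 15
LT 30: heading 15 -> 45
FD 3: (0,0) -> (2.121,2.121) [heading=45, draw]
FD 5: (2.121,2.121) -> (5.657,5.657) [heading=45, draw]
LT 90: heading 45 -> 135
FD 5: (5.657,5.657) -> (2.121,9.192) [heading=135, draw]
RT 72: heading 135 -> 63
FD 12: (2.121,9.192) -> (7.569,19.884) [heading=63, draw]
Final: pos=(7.569,19.884), heading=63, 4 segment(s) drawn
Waypoints (5 total):
(0, 0)
(2.121, 2.121)
(5.657, 5.657)
(2.121, 9.192)
(7.569, 19.884)

Answer: (0, 0)
(2.121, 2.121)
(5.657, 5.657)
(2.121, 9.192)
(7.569, 19.884)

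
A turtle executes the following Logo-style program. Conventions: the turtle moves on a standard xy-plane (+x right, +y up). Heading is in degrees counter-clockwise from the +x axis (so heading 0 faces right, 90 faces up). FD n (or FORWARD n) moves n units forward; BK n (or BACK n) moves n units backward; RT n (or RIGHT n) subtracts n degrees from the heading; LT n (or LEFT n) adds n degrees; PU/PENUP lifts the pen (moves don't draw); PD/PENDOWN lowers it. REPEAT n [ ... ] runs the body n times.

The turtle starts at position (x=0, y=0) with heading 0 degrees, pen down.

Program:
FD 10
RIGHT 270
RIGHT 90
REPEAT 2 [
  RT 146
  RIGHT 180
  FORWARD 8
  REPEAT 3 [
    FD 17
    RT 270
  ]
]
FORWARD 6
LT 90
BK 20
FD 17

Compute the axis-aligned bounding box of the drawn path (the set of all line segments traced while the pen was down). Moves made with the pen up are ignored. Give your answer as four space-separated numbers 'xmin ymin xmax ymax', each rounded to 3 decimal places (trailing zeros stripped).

Answer: 0 0 36.674 33.261

Derivation:
Executing turtle program step by step:
Start: pos=(0,0), heading=0, pen down
FD 10: (0,0) -> (10,0) [heading=0, draw]
RT 270: heading 0 -> 90
RT 90: heading 90 -> 0
REPEAT 2 [
  -- iteration 1/2 --
  RT 146: heading 0 -> 214
  RT 180: heading 214 -> 34
  FD 8: (10,0) -> (16.632,4.474) [heading=34, draw]
  REPEAT 3 [
    -- iteration 1/3 --
    FD 17: (16.632,4.474) -> (30.726,13.98) [heading=34, draw]
    RT 270: heading 34 -> 124
    -- iteration 2/3 --
    FD 17: (30.726,13.98) -> (21.22,28.073) [heading=124, draw]
    RT 270: heading 124 -> 214
    -- iteration 3/3 --
    FD 17: (21.22,28.073) -> (7.126,18.567) [heading=214, draw]
    RT 270: heading 214 -> 304
  ]
  -- iteration 2/2 --
  RT 146: heading 304 -> 158
  RT 180: heading 158 -> 338
  FD 8: (7.126,18.567) -> (14.543,15.57) [heading=338, draw]
  REPEAT 3 [
    -- iteration 1/3 --
    FD 17: (14.543,15.57) -> (30.306,9.202) [heading=338, draw]
    RT 270: heading 338 -> 68
    -- iteration 2/3 --
    FD 17: (30.306,9.202) -> (36.674,24.964) [heading=68, draw]
    RT 270: heading 68 -> 158
    -- iteration 3/3 --
    FD 17: (36.674,24.964) -> (20.912,31.332) [heading=158, draw]
    RT 270: heading 158 -> 248
  ]
]
FD 6: (20.912,31.332) -> (18.664,25.769) [heading=248, draw]
LT 90: heading 248 -> 338
BK 20: (18.664,25.769) -> (0.12,33.261) [heading=338, draw]
FD 17: (0.12,33.261) -> (15.883,26.893) [heading=338, draw]
Final: pos=(15.883,26.893), heading=338, 12 segment(s) drawn

Segment endpoints: x in {0, 0.12, 7.126, 10, 14.543, 15.883, 16.632, 18.664, 20.912, 21.22, 30.306, 30.726, 36.674}, y in {0, 4.474, 9.202, 13.98, 15.57, 18.567, 24.964, 25.769, 26.893, 28.073, 31.332, 33.261}
xmin=0, ymin=0, xmax=36.674, ymax=33.261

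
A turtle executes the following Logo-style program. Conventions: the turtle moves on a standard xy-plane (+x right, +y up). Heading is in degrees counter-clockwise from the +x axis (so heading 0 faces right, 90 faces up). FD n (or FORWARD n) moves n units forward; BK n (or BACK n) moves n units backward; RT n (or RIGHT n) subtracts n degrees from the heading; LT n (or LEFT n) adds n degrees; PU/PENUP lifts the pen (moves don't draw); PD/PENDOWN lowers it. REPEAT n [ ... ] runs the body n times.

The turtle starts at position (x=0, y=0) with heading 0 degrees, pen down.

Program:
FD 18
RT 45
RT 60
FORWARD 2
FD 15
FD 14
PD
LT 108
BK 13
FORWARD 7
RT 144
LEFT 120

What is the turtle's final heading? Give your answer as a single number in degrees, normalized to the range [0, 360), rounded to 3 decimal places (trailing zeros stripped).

Executing turtle program step by step:
Start: pos=(0,0), heading=0, pen down
FD 18: (0,0) -> (18,0) [heading=0, draw]
RT 45: heading 0 -> 315
RT 60: heading 315 -> 255
FD 2: (18,0) -> (17.482,-1.932) [heading=255, draw]
FD 15: (17.482,-1.932) -> (13.6,-16.421) [heading=255, draw]
FD 14: (13.6,-16.421) -> (9.977,-29.944) [heading=255, draw]
PD: pen down
LT 108: heading 255 -> 3
BK 13: (9.977,-29.944) -> (-3.006,-30.624) [heading=3, draw]
FD 7: (-3.006,-30.624) -> (3.985,-30.258) [heading=3, draw]
RT 144: heading 3 -> 219
LT 120: heading 219 -> 339
Final: pos=(3.985,-30.258), heading=339, 6 segment(s) drawn

Answer: 339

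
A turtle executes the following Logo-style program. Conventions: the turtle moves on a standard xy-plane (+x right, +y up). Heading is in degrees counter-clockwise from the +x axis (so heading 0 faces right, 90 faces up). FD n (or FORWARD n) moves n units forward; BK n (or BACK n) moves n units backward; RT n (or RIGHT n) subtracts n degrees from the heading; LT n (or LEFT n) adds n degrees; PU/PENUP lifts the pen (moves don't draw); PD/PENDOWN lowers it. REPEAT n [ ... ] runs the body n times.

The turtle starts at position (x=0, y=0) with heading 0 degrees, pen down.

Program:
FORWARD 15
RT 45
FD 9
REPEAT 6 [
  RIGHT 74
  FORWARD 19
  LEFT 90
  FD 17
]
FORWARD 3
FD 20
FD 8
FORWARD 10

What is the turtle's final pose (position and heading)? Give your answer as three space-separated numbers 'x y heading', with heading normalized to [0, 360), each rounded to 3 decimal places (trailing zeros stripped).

Executing turtle program step by step:
Start: pos=(0,0), heading=0, pen down
FD 15: (0,0) -> (15,0) [heading=0, draw]
RT 45: heading 0 -> 315
FD 9: (15,0) -> (21.364,-6.364) [heading=315, draw]
REPEAT 6 [
  -- iteration 1/6 --
  RT 74: heading 315 -> 241
  FD 19: (21.364,-6.364) -> (12.153,-22.982) [heading=241, draw]
  LT 90: heading 241 -> 331
  FD 17: (12.153,-22.982) -> (27.021,-31.223) [heading=331, draw]
  -- iteration 2/6 --
  RT 74: heading 331 -> 257
  FD 19: (27.021,-31.223) -> (22.747,-49.737) [heading=257, draw]
  LT 90: heading 257 -> 347
  FD 17: (22.747,-49.737) -> (39.311,-53.561) [heading=347, draw]
  -- iteration 3/6 --
  RT 74: heading 347 -> 273
  FD 19: (39.311,-53.561) -> (40.306,-72.535) [heading=273, draw]
  LT 90: heading 273 -> 3
  FD 17: (40.306,-72.535) -> (57.282,-71.645) [heading=3, draw]
  -- iteration 4/6 --
  RT 74: heading 3 -> 289
  FD 19: (57.282,-71.645) -> (63.468,-89.61) [heading=289, draw]
  LT 90: heading 289 -> 19
  FD 17: (63.468,-89.61) -> (79.542,-84.075) [heading=19, draw]
  -- iteration 5/6 --
  RT 74: heading 19 -> 305
  FD 19: (79.542,-84.075) -> (90.44,-99.639) [heading=305, draw]
  LT 90: heading 305 -> 35
  FD 17: (90.44,-99.639) -> (104.366,-89.888) [heading=35, draw]
  -- iteration 6/6 --
  RT 74: heading 35 -> 321
  FD 19: (104.366,-89.888) -> (119.131,-101.845) [heading=321, draw]
  LT 90: heading 321 -> 51
  FD 17: (119.131,-101.845) -> (129.83,-88.634) [heading=51, draw]
]
FD 3: (129.83,-88.634) -> (131.718,-86.302) [heading=51, draw]
FD 20: (131.718,-86.302) -> (144.304,-70.759) [heading=51, draw]
FD 8: (144.304,-70.759) -> (149.339,-64.542) [heading=51, draw]
FD 10: (149.339,-64.542) -> (155.632,-56.771) [heading=51, draw]
Final: pos=(155.632,-56.771), heading=51, 18 segment(s) drawn

Answer: 155.632 -56.771 51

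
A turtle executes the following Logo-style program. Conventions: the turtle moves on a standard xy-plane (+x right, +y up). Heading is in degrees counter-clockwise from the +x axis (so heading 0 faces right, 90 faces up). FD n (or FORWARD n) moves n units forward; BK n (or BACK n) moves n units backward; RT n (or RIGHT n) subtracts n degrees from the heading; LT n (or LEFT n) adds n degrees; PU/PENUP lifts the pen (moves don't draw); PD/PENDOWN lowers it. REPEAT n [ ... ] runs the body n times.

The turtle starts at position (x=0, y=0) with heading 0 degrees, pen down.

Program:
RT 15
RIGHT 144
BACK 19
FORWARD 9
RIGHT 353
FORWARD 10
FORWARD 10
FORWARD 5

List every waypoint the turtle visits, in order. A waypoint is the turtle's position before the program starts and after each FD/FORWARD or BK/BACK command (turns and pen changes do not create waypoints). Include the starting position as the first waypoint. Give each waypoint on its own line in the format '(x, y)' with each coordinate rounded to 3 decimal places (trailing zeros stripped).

Answer: (0, 0)
(17.738, 6.809)
(9.336, 3.584)
(0.506, -1.111)
(-8.323, -5.806)
(-12.738, -8.153)

Derivation:
Executing turtle program step by step:
Start: pos=(0,0), heading=0, pen down
RT 15: heading 0 -> 345
RT 144: heading 345 -> 201
BK 19: (0,0) -> (17.738,6.809) [heading=201, draw]
FD 9: (17.738,6.809) -> (9.336,3.584) [heading=201, draw]
RT 353: heading 201 -> 208
FD 10: (9.336,3.584) -> (0.506,-1.111) [heading=208, draw]
FD 10: (0.506,-1.111) -> (-8.323,-5.806) [heading=208, draw]
FD 5: (-8.323,-5.806) -> (-12.738,-8.153) [heading=208, draw]
Final: pos=(-12.738,-8.153), heading=208, 5 segment(s) drawn
Waypoints (6 total):
(0, 0)
(17.738, 6.809)
(9.336, 3.584)
(0.506, -1.111)
(-8.323, -5.806)
(-12.738, -8.153)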